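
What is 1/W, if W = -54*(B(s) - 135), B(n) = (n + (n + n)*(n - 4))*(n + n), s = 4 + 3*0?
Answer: 1/5562 ≈ 0.00017979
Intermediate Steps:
s = 4 (s = 4 + 0 = 4)
B(n) = 2*n*(n + 2*n*(-4 + n)) (B(n) = (n + (2*n)*(-4 + n))*(2*n) = (n + 2*n*(-4 + n))*(2*n) = 2*n*(n + 2*n*(-4 + n)))
W = 5562 (W = -54*(4**2*(-14 + 4*4) - 135) = -54*(16*(-14 + 16) - 135) = -54*(16*2 - 135) = -54*(32 - 135) = -54*(-103) = 5562)
1/W = 1/5562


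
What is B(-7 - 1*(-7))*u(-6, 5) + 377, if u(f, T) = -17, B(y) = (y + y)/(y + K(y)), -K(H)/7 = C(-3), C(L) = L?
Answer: 377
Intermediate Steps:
K(H) = 21 (K(H) = -7*(-3) = 21)
B(y) = 2*y/(21 + y) (B(y) = (y + y)/(y + 21) = (2*y)/(21 + y) = 2*y/(21 + y))
B(-7 - 1*(-7))*u(-6, 5) + 377 = (2*(-7 - 1*(-7))/(21 + (-7 - 1*(-7))))*(-17) + 377 = (2*(-7 + 7)/(21 + (-7 + 7)))*(-17) + 377 = (2*0/(21 + 0))*(-17) + 377 = (2*0/21)*(-17) + 377 = (2*0*(1/21))*(-17) + 377 = 0*(-17) + 377 = 0 + 377 = 377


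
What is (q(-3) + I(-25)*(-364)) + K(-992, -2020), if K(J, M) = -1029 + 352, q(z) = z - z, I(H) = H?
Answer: 8423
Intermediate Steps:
q(z) = 0
K(J, M) = -677
(q(-3) + I(-25)*(-364)) + K(-992, -2020) = (0 - 25*(-364)) - 677 = (0 + 9100) - 677 = 9100 - 677 = 8423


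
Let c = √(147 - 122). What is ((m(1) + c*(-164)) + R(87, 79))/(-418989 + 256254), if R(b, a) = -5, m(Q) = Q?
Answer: 824/162735 ≈ 0.0050634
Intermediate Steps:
c = 5 (c = √25 = 5)
((m(1) + c*(-164)) + R(87, 79))/(-418989 + 256254) = ((1 + 5*(-164)) - 5)/(-418989 + 256254) = ((1 - 820) - 5)/(-162735) = (-819 - 5)*(-1/162735) = -824*(-1/162735) = 824/162735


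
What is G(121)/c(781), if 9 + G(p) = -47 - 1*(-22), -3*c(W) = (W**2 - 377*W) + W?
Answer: 34/105435 ≈ 0.00032247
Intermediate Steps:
c(W) = -W**2/3 + 376*W/3 (c(W) = -((W**2 - 377*W) + W)/3 = -(W**2 - 376*W)/3 = -W**2/3 + 376*W/3)
G(p) = -34 (G(p) = -9 + (-47 - 1*(-22)) = -9 + (-47 + 22) = -9 - 25 = -34)
G(121)/c(781) = -34*3/(781*(376 - 1*781)) = -34*3/(781*(376 - 781)) = -34/((1/3)*781*(-405)) = -34/(-105435) = -34*(-1/105435) = 34/105435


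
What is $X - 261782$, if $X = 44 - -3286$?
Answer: $-258452$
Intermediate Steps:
$X = 3330$ ($X = 44 + 3286 = 3330$)
$X - 261782 = 3330 - 261782 = -258452$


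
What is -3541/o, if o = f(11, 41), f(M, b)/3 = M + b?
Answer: -3541/156 ≈ -22.699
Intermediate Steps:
f(M, b) = 3*M + 3*b (f(M, b) = 3*(M + b) = 3*M + 3*b)
o = 156 (o = 3*11 + 3*41 = 33 + 123 = 156)
-3541/o = -3541/156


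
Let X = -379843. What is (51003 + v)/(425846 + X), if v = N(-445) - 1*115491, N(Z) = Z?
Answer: -64933/46003 ≈ -1.4115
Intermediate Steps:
v = -115936 (v = -445 - 1*115491 = -445 - 115491 = -115936)
(51003 + v)/(425846 + X) = (51003 - 115936)/(425846 - 379843) = -64933/46003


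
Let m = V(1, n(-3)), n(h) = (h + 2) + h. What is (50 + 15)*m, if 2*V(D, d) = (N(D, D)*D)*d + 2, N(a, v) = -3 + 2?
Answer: 195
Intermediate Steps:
N(a, v) = -1
n(h) = 2 + 2*h (n(h) = (2 + h) + h = 2 + 2*h)
V(D, d) = 1 - D*d/2 (V(D, d) = ((-D)*d + 2)/2 = (-D*d + 2)/2 = (2 - D*d)/2 = 1 - D*d/2)
m = 3 (m = 1 - ½*1*(2 + 2*(-3)) = 1 - ½*1*(2 - 6) = 1 - ½*1*(-4) = 1 + 2 = 3)
(50 + 15)*m = (50 + 15)*3 = 65*3 = 195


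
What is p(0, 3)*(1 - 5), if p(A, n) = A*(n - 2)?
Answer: 0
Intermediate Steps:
p(A, n) = A*(-2 + n)
p(0, 3)*(1 - 5) = (0*(-2 + 3))*(1 - 5) = (0*1)*(-4) = 0*(-4) = 0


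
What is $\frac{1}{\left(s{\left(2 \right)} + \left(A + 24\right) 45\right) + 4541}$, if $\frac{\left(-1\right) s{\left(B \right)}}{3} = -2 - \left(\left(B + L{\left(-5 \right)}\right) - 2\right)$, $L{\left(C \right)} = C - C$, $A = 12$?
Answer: $\frac{1}{6167} \approx 0.00016215$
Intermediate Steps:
$L{\left(C \right)} = 0$
$s{\left(B \right)} = 3 B$ ($s{\left(B \right)} = - 3 \left(-2 - \left(\left(B + 0\right) - 2\right)\right) = - 3 \left(-2 - \left(B - 2\right)\right) = - 3 \left(-2 - \left(-2 + B\right)\right) = - 3 \left(- B\right) = 3 B$)
$\frac{1}{\left(s{\left(2 \right)} + \left(A + 24\right) 45\right) + 4541} = \frac{1}{\left(3 \cdot 2 + \left(12 + 24\right) 45\right) + 4541} = \frac{1}{\left(6 + 36 \cdot 45\right) + 4541} = \frac{1}{\left(6 + 1620\right) + 4541} = \frac{1}{1626 + 4541} = \frac{1}{6167}$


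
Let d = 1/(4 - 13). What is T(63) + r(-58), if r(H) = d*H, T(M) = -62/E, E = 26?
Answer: 475/117 ≈ 4.0598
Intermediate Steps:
d = -⅑ (d = 1/(-9) = -⅑ ≈ -0.11111)
T(M) = -31/13 (T(M) = -62/26 = -62*1/26 = -31/13)
r(H) = -H/9
T(63) + r(-58) = -31/13 - ⅑*(-58) = -31/13 + 58/9 = 475/117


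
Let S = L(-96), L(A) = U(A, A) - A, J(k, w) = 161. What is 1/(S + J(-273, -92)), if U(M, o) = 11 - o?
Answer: 1/364 ≈ 0.0027473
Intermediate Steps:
L(A) = 11 - 2*A (L(A) = (11 - A) - A = 11 - 2*A)
S = 203 (S = 11 - 2*(-96) = 11 + 192 = 203)
1/(S + J(-273, -92)) = 1/(203 + 161) = 1/364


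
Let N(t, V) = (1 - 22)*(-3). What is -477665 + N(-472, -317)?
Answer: -477602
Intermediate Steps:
N(t, V) = 63 (N(t, V) = -21*(-3) = 63)
-477665 + N(-472, -317) = -477665 + 63 = -477602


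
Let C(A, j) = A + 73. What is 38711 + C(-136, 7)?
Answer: 38648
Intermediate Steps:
C(A, j) = 73 + A
38711 + C(-136, 7) = 38711 + (73 - 136) = 38711 - 63 = 38648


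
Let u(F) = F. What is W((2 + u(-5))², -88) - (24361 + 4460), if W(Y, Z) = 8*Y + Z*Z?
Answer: -21005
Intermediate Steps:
W(Y, Z) = Z² + 8*Y (W(Y, Z) = 8*Y + Z² = Z² + 8*Y)
W((2 + u(-5))², -88) - (24361 + 4460) = ((-88)² + 8*(2 - 5)²) - (24361 + 4460) = (7744 + 8*(-3)²) - 1*28821 = (7744 + 8*9) - 28821 = (7744 + 72) - 28821 = 7816 - 28821 = -21005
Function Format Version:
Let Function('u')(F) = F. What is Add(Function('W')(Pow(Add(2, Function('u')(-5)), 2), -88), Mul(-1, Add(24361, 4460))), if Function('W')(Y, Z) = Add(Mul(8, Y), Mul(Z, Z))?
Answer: -21005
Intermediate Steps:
Function('W')(Y, Z) = Add(Pow(Z, 2), Mul(8, Y)) (Function('W')(Y, Z) = Add(Mul(8, Y), Pow(Z, 2)) = Add(Pow(Z, 2), Mul(8, Y)))
Add(Function('W')(Pow(Add(2, Function('u')(-5)), 2), -88), Mul(-1, Add(24361, 4460))) = Add(Add(Pow(-88, 2), Mul(8, Pow(Add(2, -5), 2))), Mul(-1, Add(24361, 4460))) = Add(Add(7744, Mul(8, Pow(-3, 2))), Mul(-1, 28821)) = Add(Add(7744, Mul(8, 9)), -28821) = Add(Add(7744, 72), -28821) = Add(7816, -28821) = -21005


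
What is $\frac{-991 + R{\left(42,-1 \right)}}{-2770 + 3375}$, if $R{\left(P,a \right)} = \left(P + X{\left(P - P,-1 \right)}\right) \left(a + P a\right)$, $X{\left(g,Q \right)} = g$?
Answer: $- \frac{2797}{605} \approx -4.6231$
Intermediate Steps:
$R{\left(P,a \right)} = P \left(a + P a\right)$ ($R{\left(P,a \right)} = \left(P + \left(P - P\right)\right) \left(a + P a\right) = \left(P + 0\right) \left(a + P a\right) = P \left(a + P a\right)$)
$\frac{-991 + R{\left(42,-1 \right)}}{-2770 + 3375} = \frac{-991 + 42 \left(-1\right) \left(1 + 42\right)}{-2770 + 3375} = \frac{-991 + 42 \left(-1\right) 43}{605} = \left(-991 - 1806\right) \frac{1}{605} = \left(-2797\right) \frac{1}{605} = - \frac{2797}{605}$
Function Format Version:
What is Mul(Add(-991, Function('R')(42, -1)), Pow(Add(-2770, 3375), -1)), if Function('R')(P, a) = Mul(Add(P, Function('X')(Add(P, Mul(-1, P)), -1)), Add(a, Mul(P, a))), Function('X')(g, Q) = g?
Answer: Rational(-2797, 605) ≈ -4.6231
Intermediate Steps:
Function('R')(P, a) = Mul(P, Add(a, Mul(P, a))) (Function('R')(P, a) = Mul(Add(P, Add(P, Mul(-1, P))), Add(a, Mul(P, a))) = Mul(Add(P, 0), Add(a, Mul(P, a))) = Mul(P, Add(a, Mul(P, a))))
Mul(Add(-991, Function('R')(42, -1)), Pow(Add(-2770, 3375), -1)) = Mul(Add(-991, Mul(42, -1, Add(1, 42))), Pow(Add(-2770, 3375), -1)) = Mul(Add(-991, Mul(42, -1, 43)), Pow(605, -1)) = Mul(Add(-991, -1806), Rational(1, 605)) = Mul(-2797, Rational(1, 605)) = Rational(-2797, 605)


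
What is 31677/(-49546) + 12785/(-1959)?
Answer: -695500853/97060614 ≈ -7.1656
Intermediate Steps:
31677/(-49546) + 12785/(-1959) = 31677*(-1/49546) + 12785*(-1/1959) = -31677/49546 - 12785/1959 = -695500853/97060614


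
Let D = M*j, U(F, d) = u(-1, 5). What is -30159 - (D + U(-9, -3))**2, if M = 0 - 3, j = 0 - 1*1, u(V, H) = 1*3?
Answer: -30195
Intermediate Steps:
u(V, H) = 3
j = -1 (j = 0 - 1 = -1)
M = -3
U(F, d) = 3
D = 3 (D = -3*(-1) = 3)
-30159 - (D + U(-9, -3))**2 = -30159 - (3 + 3)**2 = -30159 - 1*6**2 = -30159 - 1*36 = -30159 - 36 = -30195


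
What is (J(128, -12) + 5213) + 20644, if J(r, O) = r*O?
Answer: 24321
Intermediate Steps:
J(r, O) = O*r
(J(128, -12) + 5213) + 20644 = (-12*128 + 5213) + 20644 = (-1536 + 5213) + 20644 = 3677 + 20644 = 24321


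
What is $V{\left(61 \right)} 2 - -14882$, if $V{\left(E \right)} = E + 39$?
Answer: $15082$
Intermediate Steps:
$V{\left(E \right)} = 39 + E$
$V{\left(61 \right)} 2 - -14882 = \left(39 + 61\right) 2 - -14882 = 100 \cdot 2 + 14882 = 200 + 14882 = 15082$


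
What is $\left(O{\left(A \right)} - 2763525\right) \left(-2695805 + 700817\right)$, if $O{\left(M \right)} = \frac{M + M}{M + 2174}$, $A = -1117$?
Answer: $\frac{5827456024627092}{1057} \approx 5.5132 \cdot 10^{12}$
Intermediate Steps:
$O{\left(M \right)} = \frac{2 M}{2174 + M}$
$\left(O{\left(A \right)} - 2763525\right) \left(-2695805 + 700817\right) = \left(2 \left(-1117\right) \frac{1}{2174 - 1117} - 2763525\right) \left(-2695805 + 700817\right) = \left(2 \left(-1117\right) \frac{1}{1057} - 2763525\right) \left(-1994988\right) = \left(- \frac{2234}{1057} - 2763525\right) \left(-1994988\right) = \left(- \frac{2921048159}{1057}\right) \left(-1994988\right) = \frac{5827456024627092}{1057}$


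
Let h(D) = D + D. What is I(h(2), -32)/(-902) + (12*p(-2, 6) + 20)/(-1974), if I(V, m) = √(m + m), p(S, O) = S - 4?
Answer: 26/987 - 4*I/451 ≈ 0.026342 - 0.0088692*I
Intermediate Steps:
h(D) = 2*D
p(S, O) = -4 + S
I(V, m) = √2*√m (I(V, m) = √(2*m) = √2*√m)
I(h(2), -32)/(-902) + (12*p(-2, 6) + 20)/(-1974) = (√2*√(-32))/(-902) + (12*(-4 - 2) + 20)/(-1974) = (√2*(4*I*√2))*(-1/902) + (12*(-6) + 20)*(-1/1974) = (8*I)*(-1/902) + (-72 + 20)*(-1/1974) = -4*I/451 - 52*(-1/1974) = -4*I/451 + 26/987 = 26/987 - 4*I/451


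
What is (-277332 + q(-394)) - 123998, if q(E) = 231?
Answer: -401099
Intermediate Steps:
(-277332 + q(-394)) - 123998 = (-277332 + 231) - 123998 = -277101 - 123998 = -401099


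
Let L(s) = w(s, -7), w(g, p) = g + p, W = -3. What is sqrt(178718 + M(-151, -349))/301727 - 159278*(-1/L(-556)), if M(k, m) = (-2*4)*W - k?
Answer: -159278/563 + 3*sqrt(19877)/301727 ≈ -282.91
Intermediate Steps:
L(s) = -7 + s (L(s) = s - 7 = -7 + s)
M(k, m) = 24 - k (M(k, m) = -2*4*(-3) - k = -8*(-3) - k = 24 - k)
sqrt(178718 + M(-151, -349))/301727 - 159278*(-1/L(-556)) = sqrt(178718 + (24 - 1*(-151)))/301727 - 159278*(-1/(-7 - 556)) = sqrt(178718 + (24 + 151))*(1/301727) - 159278/((-1*(-563))) = sqrt(178718 + 175)*(1/301727) - 159278/563 = sqrt(178893)*(1/301727) - 159278*1/563 = (3*sqrt(19877))*(1/301727) - 159278/563 = 3*sqrt(19877)/301727 - 159278/563 = -159278/563 + 3*sqrt(19877)/301727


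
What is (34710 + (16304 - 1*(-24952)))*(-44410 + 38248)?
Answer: -468102492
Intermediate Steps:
(34710 + (16304 - 1*(-24952)))*(-44410 + 38248) = (34710 + (16304 + 24952))*(-6162) = (34710 + 41256)*(-6162) = 75966*(-6162) = -468102492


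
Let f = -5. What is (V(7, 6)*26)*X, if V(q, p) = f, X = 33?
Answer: -4290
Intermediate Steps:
V(q, p) = -5
(V(7, 6)*26)*X = -5*26*33 = -130*33 = -4290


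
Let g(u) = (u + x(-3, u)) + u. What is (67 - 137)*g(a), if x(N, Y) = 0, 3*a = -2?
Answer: 280/3 ≈ 93.333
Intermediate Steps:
a = -⅔ (a = (⅓)*(-2) = -⅔ ≈ -0.66667)
g(u) = 2*u (g(u) = (u + 0) + u = u + u = 2*u)
(67 - 137)*g(a) = (67 - 137)*(2*(-⅔)) = -70*(-4/3) = 280/3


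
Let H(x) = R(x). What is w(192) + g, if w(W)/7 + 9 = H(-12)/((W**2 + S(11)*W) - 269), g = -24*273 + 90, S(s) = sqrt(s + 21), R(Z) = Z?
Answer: -1247220983415/191144911 + 9216*sqrt(2)/191144911 ≈ -6525.0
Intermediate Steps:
S(s) = sqrt(21 + s)
H(x) = x
g = -6462 (g = -6552 + 90 = -6462)
w(W) = -63 - 84/(-269 + W**2 + 4*W*sqrt(2)) (w(W) = -63 + 7*(-12/((W**2 + sqrt(21 + 11)*W) - 269)) = -63 + 7*(-12/((W**2 + sqrt(32)*W) - 269)) = -63 + 7*(-12/((W**2 + (4*sqrt(2))*W) - 269)) = -63 + 7*(-12/((W**2 + 4*W*sqrt(2)) - 269)) = -63 + 7*(-12/(-269 + W**2 + 4*W*sqrt(2))) = -63 - 84/(-269 + W**2 + 4*W*sqrt(2)))
w(192) + g = 21*(803 - 3*192**2 - 12*192*sqrt(2))/(-269 + 192**2 + 4*192*sqrt(2)) - 6462 = 21*(803 - 3*36864 - 2304*sqrt(2))/(-269 + 36864 + 768*sqrt(2)) - 6462 = 21*(803 - 110592 - 2304*sqrt(2))/(36595 + 768*sqrt(2)) - 6462 = 21*(-109789 - 2304*sqrt(2))/(36595 + 768*sqrt(2)) - 6462 = -6462 + 21*(-109789 - 2304*sqrt(2))/(36595 + 768*sqrt(2))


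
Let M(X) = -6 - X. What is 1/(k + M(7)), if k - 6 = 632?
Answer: 1/625 ≈ 0.0016000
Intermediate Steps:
k = 638 (k = 6 + 632 = 638)
1/(k + M(7)) = 1/(638 + (-6 - 1*7)) = 1/(638 + (-6 - 7)) = 1/(638 - 13) = 1/625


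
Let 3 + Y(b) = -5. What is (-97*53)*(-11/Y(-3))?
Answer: -56551/8 ≈ -7068.9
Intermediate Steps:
Y(b) = -8 (Y(b) = -3 - 5 = -8)
(-97*53)*(-11/Y(-3)) = (-97*53)*(-11/(-8)) = -(-56551)*(-1)/8 = -5141*11/8 = -56551/8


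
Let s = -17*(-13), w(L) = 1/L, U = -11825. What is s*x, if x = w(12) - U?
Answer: 31360121/12 ≈ 2.6133e+6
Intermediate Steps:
x = 141901/12 (x = 1/12 - 1*(-11825) = 1/12 + 11825 = 141901/12 ≈ 11825.)
s = 221
s*x = 221*(141901/12) = 31360121/12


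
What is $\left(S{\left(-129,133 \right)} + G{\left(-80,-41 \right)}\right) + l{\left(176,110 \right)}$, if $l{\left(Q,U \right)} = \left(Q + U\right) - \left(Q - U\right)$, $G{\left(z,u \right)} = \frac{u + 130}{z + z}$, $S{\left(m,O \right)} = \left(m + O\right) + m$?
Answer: $\frac{15111}{160} \approx 94.444$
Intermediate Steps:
$S{\left(m,O \right)} = O + 2 m$ ($S{\left(m,O \right)} = \left(O + m\right) + m = O + 2 m$)
$G{\left(z,u \right)} = \frac{130 + u}{2 z}$
$l{\left(Q,U \right)} = 2 U$
$\left(S{\left(-129,133 \right)} + G{\left(-80,-41 \right)}\right) + l{\left(176,110 \right)} = \left(\left(133 + 2 \left(-129\right)\right) + \frac{130 - 41}{2 \left(-80\right)}\right) + 2 \cdot 110 = \left(\left(133 - 258\right) + \frac{1}{2} \left(- \frac{1}{80}\right) 89\right) + 220 = \left(-125 - \frac{89}{160}\right) + 220 = - \frac{20089}{160} + 220 = \frac{15111}{160}$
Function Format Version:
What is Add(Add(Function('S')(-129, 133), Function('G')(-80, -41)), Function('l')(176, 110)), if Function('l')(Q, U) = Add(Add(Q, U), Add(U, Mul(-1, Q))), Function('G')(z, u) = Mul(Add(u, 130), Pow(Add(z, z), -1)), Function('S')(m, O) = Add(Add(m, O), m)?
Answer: Rational(15111, 160) ≈ 94.444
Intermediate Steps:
Function('S')(m, O) = Add(O, Mul(2, m)) (Function('S')(m, O) = Add(Add(O, m), m) = Add(O, Mul(2, m)))
Function('G')(z, u) = Mul(Rational(1, 2), Pow(z, -1), Add(130, u)) (Function('G')(z, u) = Mul(Add(130, u), Pow(Mul(2, z), -1)) = Mul(Add(130, u), Mul(Rational(1, 2), Pow(z, -1))) = Mul(Rational(1, 2), Pow(z, -1), Add(130, u)))
Function('l')(Q, U) = Mul(2, U)
Add(Add(Function('S')(-129, 133), Function('G')(-80, -41)), Function('l')(176, 110)) = Add(Add(Add(133, Mul(2, -129)), Mul(Rational(1, 2), Pow(-80, -1), Add(130, -41))), Mul(2, 110)) = Add(Add(Add(133, -258), Mul(Rational(1, 2), Rational(-1, 80), 89)), 220) = Add(Add(-125, Rational(-89, 160)), 220) = Add(Rational(-20089, 160), 220) = Rational(15111, 160)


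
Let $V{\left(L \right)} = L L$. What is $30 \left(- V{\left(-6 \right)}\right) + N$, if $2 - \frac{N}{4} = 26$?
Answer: $-1176$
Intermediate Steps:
$N = -96$ ($N = 8 - 104 = -96$)
$V{\left(L \right)} = L^{2}$
$30 \left(- V{\left(-6 \right)}\right) + N = 30 \left(- \left(-6\right)^{2}\right) - 96 = 30 \left(\left(-1\right) 36\right) - 96 = 30 \left(-36\right) - 96 = -1080 - 96 = -1176$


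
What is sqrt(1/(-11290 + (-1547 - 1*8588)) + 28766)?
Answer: 3*sqrt(58686555277)/4285 ≈ 169.61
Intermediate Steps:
sqrt(1/(-11290 + (-1547 - 1*8588)) + 28766) = sqrt(1/(-11290 + (-1547 - 8588)) + 28766) = sqrt(1/(-11290 - 10135) + 28766) = sqrt(1/(-21425) + 28766) = sqrt(-1/21425 + 28766) = sqrt(616311549/21425) = 3*sqrt(58686555277)/4285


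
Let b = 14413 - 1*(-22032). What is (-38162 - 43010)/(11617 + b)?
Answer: -5798/3433 ≈ -1.6889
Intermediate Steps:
b = 36445 (b = 14413 + 22032 = 36445)
(-38162 - 43010)/(11617 + b) = (-38162 - 43010)/(11617 + 36445) = -81172/48062 = -81172*1/48062 = -5798/3433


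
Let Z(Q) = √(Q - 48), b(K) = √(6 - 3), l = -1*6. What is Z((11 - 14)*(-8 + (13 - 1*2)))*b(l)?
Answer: 3*I*√19 ≈ 13.077*I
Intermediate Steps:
l = -6
b(K) = √3
Z(Q) = √(-48 + Q)
Z((11 - 14)*(-8 + (13 - 1*2)))*b(l) = √(-48 + (11 - 14)*(-8 + (13 - 1*2)))*√3 = √(-48 - 3*(-8 + (13 - 2)))*√3 = √(-48 - 3*(-8 + 11))*√3 = √(-48 - 3*3)*√3 = √(-48 - 9)*√3 = √(-57)*√3 = (I*√57)*√3 = 3*I*√19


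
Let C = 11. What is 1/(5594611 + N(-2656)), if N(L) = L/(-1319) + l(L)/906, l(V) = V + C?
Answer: 1195014/6685637387135 ≈ 1.7874e-7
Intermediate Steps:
l(V) = 11 + V (l(V) = V + 11 = 11 + V)
N(L) = 11/906 + 413*L/1195014 (N(L) = L/(-1319) + (11 + L)/906 = L*(-1/1319) + (11 + L)*(1/906) = -L/1319 + (11/906 + L/906) = 11/906 + 413*L/1195014)
1/(5594611 + N(-2656)) = 1/(5594611 + (11/906 + (413/1195014)*(-2656))) = 1/(5594611 + (11/906 - 548464/597507)) = 1/(5594611 - 1082419/1195014) = 1/(6685637387135/1195014) = 1195014/6685637387135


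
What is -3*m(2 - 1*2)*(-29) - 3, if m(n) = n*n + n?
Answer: -3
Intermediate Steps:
m(n) = n + n² (m(n) = n² + n = n + n²)
-3*m(2 - 1*2)*(-29) - 3 = -3*(2 - 1*2)*(1 + (2 - 1*2))*(-29) - 3 = -3*(2 - 2)*(1 + (2 - 2))*(-29) - 3 = -0*(1 + 0)*(-29) - 3 = -0*(-29) - 3 = -3*0*(-29) - 3 = 0*(-29) - 3 = 0 - 3 = -3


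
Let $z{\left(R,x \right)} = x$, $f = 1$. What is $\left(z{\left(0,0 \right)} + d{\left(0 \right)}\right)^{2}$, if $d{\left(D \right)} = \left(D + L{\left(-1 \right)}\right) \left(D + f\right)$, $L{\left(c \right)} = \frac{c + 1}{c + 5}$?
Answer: $0$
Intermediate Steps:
$L{\left(c \right)} = \frac{1 + c}{5 + c}$
$d{\left(D \right)} = D \left(1 + D\right)$ ($d{\left(D \right)} = \left(D + \frac{1 - 1}{5 - 1}\right) \left(D + 1\right) = \left(D + \frac{1}{4} \cdot 0\right) \left(1 + D\right) = \left(D + 0\right) \left(1 + D\right) = D \left(1 + D\right)$)
$\left(z{\left(0,0 \right)} + d{\left(0 \right)}\right)^{2} = \left(0 + 0 \left(1 + 0\right)\right)^{2} = \left(0 + 0 \cdot 1\right)^{2} = \left(0 + 0\right)^{2} = 0^{2} = 0$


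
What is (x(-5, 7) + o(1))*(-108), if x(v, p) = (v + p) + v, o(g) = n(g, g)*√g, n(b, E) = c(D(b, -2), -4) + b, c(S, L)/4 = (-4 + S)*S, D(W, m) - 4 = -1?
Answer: 1512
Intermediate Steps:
D(W, m) = 3 (D(W, m) = 4 - 1 = 3)
c(S, L) = 4*S*(-4 + S) (c(S, L) = 4*((-4 + S)*S) = 4*(S*(-4 + S)) = 4*S*(-4 + S))
n(b, E) = -12 + b (n(b, E) = 4*3*(-4 + 3) + b = 4*3*(-1) + b = -12 + b)
o(g) = √g*(-12 + g) (o(g) = (-12 + g)*√g = √g*(-12 + g))
x(v, p) = p + 2*v (x(v, p) = (p + v) + v = p + 2*v)
(x(-5, 7) + o(1))*(-108) = ((7 + 2*(-5)) + √1*(-12 + 1))*(-108) = ((7 - 10) + 1*(-11))*(-108) = (-3 - 11)*(-108) = -14*(-108) = 1512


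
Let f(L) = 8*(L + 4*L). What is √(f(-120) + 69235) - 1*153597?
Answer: -153597 + 7*√1315 ≈ -1.5334e+5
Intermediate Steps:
f(L) = 40*L (f(L) = 8*(5*L) = 40*L)
√(f(-120) + 69235) - 1*153597 = √(40*(-120) + 69235) - 1*153597 = √(-4800 + 69235) - 153597 = √64435 - 153597 = 7*√1315 - 153597 = -153597 + 7*√1315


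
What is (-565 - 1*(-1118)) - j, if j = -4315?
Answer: 4868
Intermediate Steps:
(-565 - 1*(-1118)) - j = (-565 - 1*(-1118)) - 1*(-4315) = (-565 + 1118) + 4315 = 553 + 4315 = 4868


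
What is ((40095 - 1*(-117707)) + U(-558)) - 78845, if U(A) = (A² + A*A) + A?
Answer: 701127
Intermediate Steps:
U(A) = A + 2*A² (U(A) = (A² + A²) + A = 2*A² + A = A + 2*A²)
((40095 - 1*(-117707)) + U(-558)) - 78845 = ((40095 - 1*(-117707)) - 558*(1 + 2*(-558))) - 78845 = ((40095 + 117707) - 558*(1 - 1116)) - 78845 = (157802 - 558*(-1115)) - 78845 = (157802 + 622170) - 78845 = 779972 - 78845 = 701127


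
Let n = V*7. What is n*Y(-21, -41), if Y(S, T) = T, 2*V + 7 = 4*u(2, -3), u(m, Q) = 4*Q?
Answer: 15785/2 ≈ 7892.5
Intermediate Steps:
V = -55/2 (V = -7/2 + (4*(4*(-3)))/2 = -7/2 + (4*(-12))/2 = -7/2 + (½)*(-48) = -7/2 - 24 = -55/2 ≈ -27.500)
n = -385/2 (n = -55/2*7 = -385/2 ≈ -192.50)
n*Y(-21, -41) = -385/2*(-41) = 15785/2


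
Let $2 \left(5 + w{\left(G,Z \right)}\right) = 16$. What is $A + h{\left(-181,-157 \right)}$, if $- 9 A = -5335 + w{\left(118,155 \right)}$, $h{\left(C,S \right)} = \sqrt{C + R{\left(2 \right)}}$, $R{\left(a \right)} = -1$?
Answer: $\frac{5332}{9} + i \sqrt{182} \approx 592.44 + 13.491 i$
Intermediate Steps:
$w{\left(G,Z \right)} = 3$ ($w{\left(G,Z \right)} = -5 + \frac{1}{2} \cdot 16 = -5 + 8 = 3$)
$h{\left(C,S \right)} = \sqrt{-1 + C}$ ($h{\left(C,S \right)} = \sqrt{C - 1} = \sqrt{-1 + C}$)
$A = \frac{5332}{9}$ ($A = - \frac{-5335 + 3}{9} = \left(- \frac{1}{9}\right) \left(-5332\right) = \frac{5332}{9} \approx 592.44$)
$A + h{\left(-181,-157 \right)} = \frac{5332}{9} + \sqrt{-1 - 181} = \frac{5332}{9} + \sqrt{-182} = \frac{5332}{9} + i \sqrt{182}$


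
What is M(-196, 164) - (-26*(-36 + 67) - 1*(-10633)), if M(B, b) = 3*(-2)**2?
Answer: -9815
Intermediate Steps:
M(B, b) = 12 (M(B, b) = 3*4 = 12)
M(-196, 164) - (-26*(-36 + 67) - 1*(-10633)) = 12 - (-26*(-36 + 67) - 1*(-10633)) = 12 - (-26*31 + 10633) = 12 - (-806 + 10633) = 12 - 1*9827 = 12 - 9827 = -9815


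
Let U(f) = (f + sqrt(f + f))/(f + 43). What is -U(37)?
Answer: -37/80 - sqrt(74)/80 ≈ -0.57003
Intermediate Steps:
U(f) = (f + sqrt(2)*sqrt(f))/(43 + f) (U(f) = (f + sqrt(2*f))/(43 + f) = (f + sqrt(2)*sqrt(f))/(43 + f))
-U(37) = -(37 + sqrt(2)*sqrt(37))/(43 + 37) = -(37 + sqrt(74))/80 = -(37/80 + sqrt(74)/80) = -37/80 - sqrt(74)/80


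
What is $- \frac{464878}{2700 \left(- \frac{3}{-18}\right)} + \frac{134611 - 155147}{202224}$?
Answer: $- \frac{1958723539}{1895850} \approx -1033.2$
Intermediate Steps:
$- \frac{464878}{2700 \left(- \frac{3}{-18}\right)} + \frac{134611 - 155147}{202224} = - \frac{464878}{2700 \left(\left(-3\right) \left(- \frac{1}{18}\right)\right)} - \frac{2567}{25278} = - \frac{464878}{2700 \cdot \frac{1}{6}} - \frac{2567}{25278} = - \frac{464878}{450} - \frac{2567}{25278} = \left(-464878\right) \frac{1}{450} - \frac{2567}{25278} = - \frac{232439}{225} - \frac{2567}{25278} = - \frac{1958723539}{1895850}$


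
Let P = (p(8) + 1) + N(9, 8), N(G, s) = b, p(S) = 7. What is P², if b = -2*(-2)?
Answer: 144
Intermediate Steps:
b = 4
N(G, s) = 4
P = 12 (P = (7 + 1) + 4 = 8 + 4 = 12)
P² = 12² = 144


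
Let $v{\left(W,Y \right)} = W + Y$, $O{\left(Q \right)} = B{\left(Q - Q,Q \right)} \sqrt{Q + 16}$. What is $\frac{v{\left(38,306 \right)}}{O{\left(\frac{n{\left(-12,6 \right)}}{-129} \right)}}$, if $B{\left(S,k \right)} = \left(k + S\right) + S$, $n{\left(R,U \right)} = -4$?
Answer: $\frac{5547 \sqrt{66693}}{517} \approx 2770.8$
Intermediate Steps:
$B{\left(S,k \right)} = k + 2 S$ ($B{\left(S,k \right)} = \left(S + k\right) + S = k + 2 S$)
$O{\left(Q \right)} = Q \sqrt{16 + Q}$ ($O{\left(Q \right)} = \left(Q + 2 \left(Q - Q\right)\right) \sqrt{Q + 16} = \left(Q + 2 \cdot 0\right) \sqrt{16 + Q} = \left(Q + 0\right) \sqrt{16 + Q} = Q \sqrt{16 + Q}$)
$\frac{v{\left(38,306 \right)}}{O{\left(\frac{n{\left(-12,6 \right)}}{-129} \right)}} = \frac{38 + 306}{- \frac{4}{-129} \sqrt{16 - \frac{4}{-129}}} = \frac{344}{\left(-4\right) \left(- \frac{1}{129}\right) \sqrt{16 - - \frac{4}{129}}} = \frac{344}{\frac{4}{129} \sqrt{16 + \frac{4}{129}}} = \frac{344}{\frac{4}{129} \sqrt{\frac{2068}{129}}} = \frac{344}{\frac{4}{129} \frac{2 \sqrt{66693}}{129}} = \frac{344}{\frac{8}{16641} \sqrt{66693}} = 344 \frac{129 \sqrt{66693}}{4136} = \frac{5547 \sqrt{66693}}{517}$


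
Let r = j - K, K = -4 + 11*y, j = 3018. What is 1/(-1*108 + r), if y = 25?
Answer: 1/2639 ≈ 0.00037893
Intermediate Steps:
K = 271 (K = -4 + 11*25 = -4 + 275 = 271)
r = 2747 (r = 3018 - 1*271 = 3018 - 271 = 2747)
1/(-1*108 + r) = 1/(-1*108 + 2747) = 1/(-108 + 2747) = 1/2639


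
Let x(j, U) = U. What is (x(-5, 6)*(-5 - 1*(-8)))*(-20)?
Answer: -360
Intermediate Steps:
(x(-5, 6)*(-5 - 1*(-8)))*(-20) = (6*(-5 - 1*(-8)))*(-20) = (6*(-5 + 8))*(-20) = (6*3)*(-20) = 18*(-20) = -360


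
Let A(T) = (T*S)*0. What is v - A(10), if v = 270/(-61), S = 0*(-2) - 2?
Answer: -270/61 ≈ -4.4262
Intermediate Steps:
S = -2 (S = 0 - 2 = -2)
A(T) = 0 (A(T) = (T*(-2))*0 = -2*T*0 = 0)
v = -270/61 (v = 270*(-1/61) = -270/61 ≈ -4.4262)
v - A(10) = -270/61 - 1*0 = -270/61 + 0 = -270/61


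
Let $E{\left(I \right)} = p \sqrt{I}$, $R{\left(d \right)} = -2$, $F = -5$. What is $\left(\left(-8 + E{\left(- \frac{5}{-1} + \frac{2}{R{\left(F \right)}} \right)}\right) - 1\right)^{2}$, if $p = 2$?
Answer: $25$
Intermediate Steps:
$E{\left(I \right)} = 2 \sqrt{I}$
$\left(\left(-8 + E{\left(- \frac{5}{-1} + \frac{2}{R{\left(F \right)}} \right)}\right) - 1\right)^{2} = \left(\left(-8 + 2 \sqrt{- \frac{5}{-1} + \frac{2}{-2}}\right) - 1\right)^{2} = \left(\left(-8 + 2 \sqrt{\left(-5\right) \left(-1\right) + 2 \left(- \frac{1}{2}\right)}\right) - 1\right)^{2} = \left(\left(-8 + 2 \sqrt{5 - 1}\right) - 1\right)^{2} = \left(\left(-8 + 2 \sqrt{4}\right) - 1\right)^{2} = \left(\left(-8 + 2 \cdot 2\right) - 1\right)^{2} = \left(\left(-8 + 4\right) - 1\right)^{2} = \left(-4 - 1\right)^{2} = \left(-5\right)^{2} = 25$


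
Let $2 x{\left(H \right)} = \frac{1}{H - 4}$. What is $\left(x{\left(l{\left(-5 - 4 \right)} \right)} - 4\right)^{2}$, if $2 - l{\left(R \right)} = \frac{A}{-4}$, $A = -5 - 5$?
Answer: $\frac{1369}{81} \approx 16.901$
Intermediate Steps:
$A = -10$
$l{\left(R \right)} = - \frac{1}{2}$ ($l{\left(R \right)} = 2 - - \frac{10}{-4} = 2 - \left(-10\right) \left(- \frac{1}{4}\right) = 2 - \frac{5}{2} = - \frac{1}{2}$)
$x{\left(H \right)} = \frac{1}{2 \left(-4 + H\right)}$ ($x{\left(H \right)} = \frac{1}{2 \left(H - 4\right)} = \frac{1}{2 \left(-4 + H\right)}$)
$\left(x{\left(l{\left(-5 - 4 \right)} \right)} - 4\right)^{2} = \left(\frac{1}{2 \left(-4 - \frac{1}{2}\right)} - 4\right)^{2} = \left(\frac{1}{2 \left(- \frac{9}{2}\right)} - 4\right)^{2} = \left(\frac{1}{2} \left(- \frac{2}{9}\right) - 4\right)^{2} = \left(- \frac{1}{9} - 4\right)^{2} = \left(- \frac{37}{9}\right)^{2} = \frac{1369}{81}$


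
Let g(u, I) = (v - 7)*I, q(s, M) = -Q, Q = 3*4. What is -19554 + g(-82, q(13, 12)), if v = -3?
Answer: -19434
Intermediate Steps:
Q = 12
q(s, M) = -12 (q(s, M) = -1*12 = -12)
g(u, I) = -10*I (g(u, I) = (-3 - 7)*I = -10*I)
-19554 + g(-82, q(13, 12)) = -19554 - 10*(-12) = -19554 + 120 = -19434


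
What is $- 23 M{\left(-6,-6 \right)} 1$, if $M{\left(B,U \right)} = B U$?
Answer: $-828$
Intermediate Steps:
$- 23 M{\left(-6,-6 \right)} 1 = - 23 \left(\left(-6\right) \left(-6\right)\right) 1 = \left(-23\right) 36 \cdot 1 = \left(-828\right) 1 = -828$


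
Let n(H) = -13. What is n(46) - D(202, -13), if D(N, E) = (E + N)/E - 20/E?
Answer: 0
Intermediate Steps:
D(N, E) = -20/E + (E + N)/E (D(N, E) = (E + N)/E - 20/E = -20/E + (E + N)/E)
n(46) - D(202, -13) = -13 - (-20 - 13 + 202)/(-13) = -13 - (-1)*169/13 = -13 - 1*(-13) = -13 + 13 = 0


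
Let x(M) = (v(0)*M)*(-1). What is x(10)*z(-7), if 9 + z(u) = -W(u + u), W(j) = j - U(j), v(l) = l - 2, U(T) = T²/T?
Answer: -180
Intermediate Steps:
U(T) = T
v(l) = -2 + l
W(j) = 0 (W(j) = j - j = 0)
z(u) = -9 (z(u) = -9 - 1*0 = -9 + 0 = -9)
x(M) = 2*M (x(M) = ((-2 + 0)*M)*(-1) = -2*M*(-1) = 2*M)
x(10)*z(-7) = (2*10)*(-9) = 20*(-9) = -180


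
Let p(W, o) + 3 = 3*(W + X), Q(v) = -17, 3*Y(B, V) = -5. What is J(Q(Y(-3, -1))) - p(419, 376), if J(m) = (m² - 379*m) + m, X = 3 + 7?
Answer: 5431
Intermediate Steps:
Y(B, V) = -5/3 (Y(B, V) = (⅓)*(-5) = -5/3)
X = 10
J(m) = m² - 378*m
p(W, o) = 27 + 3*W (p(W, o) = -3 + 3*(W + 10) = -3 + 3*(10 + W) = -3 + (30 + 3*W) = 27 + 3*W)
J(Q(Y(-3, -1))) - p(419, 376) = -17*(-378 - 17) - (27 + 3*419) = -17*(-395) - (27 + 1257) = 6715 - 1*1284 = 6715 - 1284 = 5431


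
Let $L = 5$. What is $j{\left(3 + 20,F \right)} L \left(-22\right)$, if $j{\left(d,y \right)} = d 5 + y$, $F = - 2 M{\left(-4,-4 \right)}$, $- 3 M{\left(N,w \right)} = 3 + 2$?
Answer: $- \frac{39050}{3} \approx -13017.0$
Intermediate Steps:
$M{\left(N,w \right)} = - \frac{5}{3}$ ($M{\left(N,w \right)} = - \frac{3 + 2}{3} = \left(- \frac{1}{3}\right) 5 = - \frac{5}{3}$)
$F = \frac{10}{3}$ ($F = \left(-2\right) \left(- \frac{5}{3}\right) = \frac{10}{3} \approx 3.3333$)
$j{\left(d,y \right)} = y + 5 d$ ($j{\left(d,y \right)} = 5 d + y = y + 5 d$)
$j{\left(3 + 20,F \right)} L \left(-22\right) = \left(\frac{10}{3} + 5 \left(3 + 20\right)\right) 5 \left(-22\right) = \left(\frac{10}{3} + 5 \cdot 23\right) \left(-110\right) = \left(\frac{10}{3} + 115\right) \left(-110\right) = \frac{355}{3} \left(-110\right) = - \frac{39050}{3}$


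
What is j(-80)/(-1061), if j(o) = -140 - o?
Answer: 60/1061 ≈ 0.056550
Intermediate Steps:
j(-80)/(-1061) = (-140 - 1*(-80))/(-1061) = (-140 + 80)*(-1/1061) = -60*(-1/1061) = 60/1061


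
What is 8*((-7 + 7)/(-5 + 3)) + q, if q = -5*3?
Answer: -15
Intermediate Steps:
q = -15
8*((-7 + 7)/(-5 + 3)) + q = 8*((-7 + 7)/(-5 + 3)) - 15 = 8*(0/(-2)) - 15 = 8*(0*(-1/2)) - 15 = 8*0 - 15 = 0 - 15 = -15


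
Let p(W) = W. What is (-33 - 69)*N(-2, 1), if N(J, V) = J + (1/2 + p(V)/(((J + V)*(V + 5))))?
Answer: 170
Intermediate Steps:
N(J, V) = ½ + J + V/((5 + V)*(J + V)) (N(J, V) = J + (1/2 + V/(((J + V)*(V + 5)))) = J + (1*(½) + V/(((J + V)*(5 + V)))) = J + (½ + V/(((5 + V)*(J + V)))) = J + (½ + V*(1/((5 + V)*(J + V)))) = J + (½ + V/((5 + V)*(J + V))) = ½ + J + V/((5 + V)*(J + V)))
(-33 - 69)*N(-2, 1) = (-33 - 69)*((1² + 5*(-2) + 7*1 + 10*(-2)² + 2*(-2)*1² + 2*1*(-2)² + 11*(-2)*1)/(2*(1² + 5*(-2) + 5*1 - 2*1))) = -51*(1 - 10 + 7 + 10*4 + 2*(-2)*1 + 2*1*4 - 22)/(1 - 10 + 5 - 2) = -51*(1 - 10 + 7 + 40 - 4 + 8 - 22)/(-6) = -51*(-1)*20/6 = -102*(-5/3) = 170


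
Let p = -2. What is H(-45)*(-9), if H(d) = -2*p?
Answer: -36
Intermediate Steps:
H(d) = 4 (H(d) = -2*(-2) = 4)
H(-45)*(-9) = 4*(-9) = -36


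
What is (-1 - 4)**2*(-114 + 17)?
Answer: -2425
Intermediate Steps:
(-1 - 4)**2*(-114 + 17) = (-5)**2*(-97) = 25*(-97) = -2425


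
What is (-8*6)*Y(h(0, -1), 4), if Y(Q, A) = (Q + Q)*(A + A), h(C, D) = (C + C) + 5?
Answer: -3840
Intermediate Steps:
h(C, D) = 5 + 2*C (h(C, D) = 2*C + 5 = 5 + 2*C)
Y(Q, A) = 4*A*Q (Y(Q, A) = (2*Q)*(2*A) = 4*A*Q)
(-8*6)*Y(h(0, -1), 4) = (-8*6)*(4*4*(5 + 2*0)) = -192*4*(5 + 0) = -192*4*5 = -48*80 = -3840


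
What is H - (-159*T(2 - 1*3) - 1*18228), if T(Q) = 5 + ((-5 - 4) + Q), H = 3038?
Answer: 20471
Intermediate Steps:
T(Q) = -4 + Q (T(Q) = 5 + (-9 + Q) = -4 + Q)
H - (-159*T(2 - 1*3) - 1*18228) = 3038 - (-159*(-4 + (2 - 1*3)) - 1*18228) = 3038 - (-159*(-4 + (2 - 3)) - 18228) = 3038 - (-159*(-4 - 1) - 18228) = 3038 - (-159*(-5) - 18228) = 3038 - (795 - 18228) = 3038 - 1*(-17433) = 3038 + 17433 = 20471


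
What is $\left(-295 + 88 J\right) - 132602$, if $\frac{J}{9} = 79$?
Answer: $-70329$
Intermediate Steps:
$J = 711$ ($J = 9 \cdot 79 = 711$)
$\left(-295 + 88 J\right) - 132602 = \left(-295 + 88 \cdot 711\right) - 132602 = \left(-295 + 62568\right) - 132602 = 62273 - 132602 = -70329$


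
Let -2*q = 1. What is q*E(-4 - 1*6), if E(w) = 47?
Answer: -47/2 ≈ -23.500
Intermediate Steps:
q = -1/2 (q = -1/2*1 = -1/2 ≈ -0.50000)
q*E(-4 - 1*6) = -1/2*47 = -47/2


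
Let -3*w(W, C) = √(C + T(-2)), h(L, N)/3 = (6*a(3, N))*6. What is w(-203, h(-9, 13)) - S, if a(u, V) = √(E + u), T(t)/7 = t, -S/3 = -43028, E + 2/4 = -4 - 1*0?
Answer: -129084 - √(-14 + 54*I*√6)/3 ≈ -1.2909e+5 - 2.8578*I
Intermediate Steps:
E = -9/2 (E = -½ + (-4 - 1*0) = -½ + (-4 + 0) = -½ - 4 = -9/2 ≈ -4.5000)
S = 129084 (S = -3*(-43028) = 129084)
T(t) = 7*t
a(u, V) = √(-9/2 + u)
h(L, N) = 54*I*√6 (h(L, N) = 3*((6*(√(-18 + 4*3)/2))*6) = 3*((6*(√(-18 + 12)/2))*6) = 3*((6*(√(-6)/2))*6) = 3*((6*((I*√6)/2))*6) = 3*((6*(I*√6/2))*6) = 3*((3*I*√6)*6) = 3*(18*I*√6) = 54*I*√6)
w(W, C) = -√(-14 + C)/3 (w(W, C) = -√(C + 7*(-2))/3 = -√(C - 14)/3 = -√(-14 + C)/3)
w(-203, h(-9, 13)) - S = -√(-14 + 54*I*√6)/3 - 1*129084 = -√(-14 + 54*I*√6)/3 - 129084 = -129084 - √(-14 + 54*I*√6)/3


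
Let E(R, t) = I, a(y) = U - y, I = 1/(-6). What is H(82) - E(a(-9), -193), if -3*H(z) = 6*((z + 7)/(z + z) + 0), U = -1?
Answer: -113/123 ≈ -0.91870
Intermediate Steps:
H(z) = -(7 + z)/z (H(z) = -2*((z + 7)/(z + z) + 0) = -2*((7 + z)/((2*z)) + 0) = -2*((7 + z)*(1/(2*z)) + 0) = -2*((7 + z)/(2*z) + 0) = -2*(7 + z)/(2*z) = -(7 + z)/z)
I = -1/6 ≈ -0.16667
a(y) = -1 - y
E(R, t) = -1/6
H(82) - E(a(-9), -193) = (-7 - 1*82)/82 - 1*(-1/6) = (-7 - 82)/82 + 1/6 = (1/82)*(-89) + 1/6 = -89/82 + 1/6 = -113/123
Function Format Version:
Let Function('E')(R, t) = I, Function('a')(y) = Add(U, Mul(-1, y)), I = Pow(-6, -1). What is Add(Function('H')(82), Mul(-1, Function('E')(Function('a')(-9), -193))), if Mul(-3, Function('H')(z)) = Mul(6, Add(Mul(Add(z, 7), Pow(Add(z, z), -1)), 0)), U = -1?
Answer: Rational(-113, 123) ≈ -0.91870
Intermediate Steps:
Function('H')(z) = Mul(-1, Pow(z, -1), Add(7, z)) (Function('H')(z) = Mul(Rational(-1, 3), Mul(6, Add(Mul(Add(z, 7), Pow(Add(z, z), -1)), 0))) = Mul(Rational(-1, 3), Mul(6, Add(Mul(Add(7, z), Pow(Mul(2, z), -1)), 0))) = Mul(Rational(-1, 3), Mul(6, Add(Mul(Add(7, z), Mul(Rational(1, 2), Pow(z, -1))), 0))) = Mul(Rational(-1, 3), Mul(6, Add(Mul(Rational(1, 2), Pow(z, -1), Add(7, z)), 0))) = Mul(Rational(-1, 3), Mul(6, Mul(Rational(1, 2), Pow(z, -1), Add(7, z)))) = Mul(Rational(-1, 3), Mul(3, Pow(z, -1), Add(7, z))) = Mul(-1, Pow(z, -1), Add(7, z)))
I = Rational(-1, 6) ≈ -0.16667
Function('a')(y) = Add(-1, Mul(-1, y))
Function('E')(R, t) = Rational(-1, 6)
Add(Function('H')(82), Mul(-1, Function('E')(Function('a')(-9), -193))) = Add(Mul(Pow(82, -1), Add(-7, Mul(-1, 82))), Mul(-1, Rational(-1, 6))) = Add(Mul(Rational(1, 82), Add(-7, -82)), Rational(1, 6)) = Add(Mul(Rational(1, 82), -89), Rational(1, 6)) = Add(Rational(-89, 82), Rational(1, 6)) = Rational(-113, 123)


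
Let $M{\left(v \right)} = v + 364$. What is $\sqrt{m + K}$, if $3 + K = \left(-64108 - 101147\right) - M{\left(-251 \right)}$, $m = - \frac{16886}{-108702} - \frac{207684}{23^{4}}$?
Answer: $\frac{i \sqrt{1687727383623405322}}{3194631} \approx 406.66 i$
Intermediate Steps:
$M{\left(v \right)} = 364 + v$
$m = - \frac{8925135521}{15209638191}$ ($m = \left(-16886\right) \left(- \frac{1}{108702}\right) - \frac{207684}{279841} = \frac{8443}{54351} - \frac{207684}{279841} = - \frac{8925135521}{15209638191} \approx -0.58681$)
$K = -165371$ ($K = -3 - 165368 = -165371$)
$\sqrt{m + K} = \sqrt{- \frac{8925135521}{15209638191} - 165371} = \sqrt{- \frac{2515242002419382}{15209638191}} = \frac{i \sqrt{1687727383623405322}}{3194631}$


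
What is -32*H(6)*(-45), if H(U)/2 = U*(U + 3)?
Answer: 155520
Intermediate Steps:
H(U) = 2*U*(3 + U) (H(U) = 2*(U*(U + 3)) = 2*(U*(3 + U)) = 2*U*(3 + U))
-32*H(6)*(-45) = -64*6*(3 + 6)*(-45) = -64*6*9*(-45) = -32*108*(-45) = -3456*(-45) = 155520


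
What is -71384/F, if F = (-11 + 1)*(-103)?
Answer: -35692/515 ≈ -69.305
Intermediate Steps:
F = 1030 (F = -10*(-103) = 1030)
-71384/F = -71384/1030 = -71384*1/1030 = -35692/515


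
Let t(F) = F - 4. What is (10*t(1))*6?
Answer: -180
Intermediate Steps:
t(F) = -4 + F
(10*t(1))*6 = (10*(-4 + 1))*6 = (10*(-3))*6 = -30*6 = -180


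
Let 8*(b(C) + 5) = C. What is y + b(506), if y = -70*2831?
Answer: -792447/4 ≈ -1.9811e+5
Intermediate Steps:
b(C) = -5 + C/8
y = -198170
y + b(506) = -198170 + (-5 + (⅛)*506) = -198170 + (-5 + 253/4) = -198170 + 233/4 = -792447/4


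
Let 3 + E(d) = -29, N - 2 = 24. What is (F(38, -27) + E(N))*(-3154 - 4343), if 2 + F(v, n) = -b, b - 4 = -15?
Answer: 172431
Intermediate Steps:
N = 26 (N = 2 + 24 = 26)
b = -11 (b = 4 - 15 = -11)
E(d) = -32 (E(d) = -3 - 29 = -32)
F(v, n) = 9 (F(v, n) = -2 - 1*(-11) = -2 + 11 = 9)
(F(38, -27) + E(N))*(-3154 - 4343) = (9 - 32)*(-3154 - 4343) = -23*(-7497) = 172431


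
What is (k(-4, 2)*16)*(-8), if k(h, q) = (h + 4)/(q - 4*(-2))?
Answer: 0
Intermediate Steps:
k(h, q) = (4 + h)/(8 + q) (k(h, q) = (4 + h)/(q + 8) = (4 + h)/(8 + q))
(k(-4, 2)*16)*(-8) = (((4 - 4)/(8 + 2))*16)*(-8) = ((0/10)*16)*(-8) = (((1/10)*0)*16)*(-8) = (0*16)*(-8) = 0*(-8) = 0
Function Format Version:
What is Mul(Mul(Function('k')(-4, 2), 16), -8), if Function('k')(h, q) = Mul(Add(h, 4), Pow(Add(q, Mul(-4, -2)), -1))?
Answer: 0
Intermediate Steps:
Function('k')(h, q) = Mul(Pow(Add(8, q), -1), Add(4, h)) (Function('k')(h, q) = Mul(Add(4, h), Pow(Add(q, 8), -1)) = Mul(Add(4, h), Pow(Add(8, q), -1)) = Mul(Pow(Add(8, q), -1), Add(4, h)))
Mul(Mul(Function('k')(-4, 2), 16), -8) = Mul(Mul(Mul(Pow(Add(8, 2), -1), Add(4, -4)), 16), -8) = Mul(Mul(Mul(Pow(10, -1), 0), 16), -8) = Mul(Mul(Mul(Rational(1, 10), 0), 16), -8) = Mul(Mul(0, 16), -8) = Mul(0, -8) = 0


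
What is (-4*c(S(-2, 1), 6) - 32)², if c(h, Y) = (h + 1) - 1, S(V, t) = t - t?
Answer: 1024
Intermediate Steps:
S(V, t) = 0
c(h, Y) = h (c(h, Y) = (1 + h) - 1 = h)
(-4*c(S(-2, 1), 6) - 32)² = (-4*0 - 32)² = (0 - 32)² = (-32)² = 1024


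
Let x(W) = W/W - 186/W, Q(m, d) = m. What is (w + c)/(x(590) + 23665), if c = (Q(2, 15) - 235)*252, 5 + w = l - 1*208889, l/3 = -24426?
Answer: -100561960/6981377 ≈ -14.404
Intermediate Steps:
l = -73278 (l = 3*(-24426) = -73278)
x(W) = 1 - 186/W
w = -282172 (w = -5 + (-73278 - 1*208889) = -5 + (-73278 - 208889) = -5 - 282167 = -282172)
c = -58716 (c = (2 - 235)*252 = -233*252 = -58716)
(w + c)/(x(590) + 23665) = (-282172 - 58716)/((-186 + 590)/590 + 23665) = -340888/((1/590)*404 + 23665) = -340888/(202/295 + 23665) = -340888/6981377/295 = -340888*295/6981377 = -100561960/6981377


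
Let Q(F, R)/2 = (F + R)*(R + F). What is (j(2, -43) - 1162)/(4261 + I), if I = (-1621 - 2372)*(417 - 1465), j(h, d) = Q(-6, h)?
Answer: -226/837785 ≈ -0.00026976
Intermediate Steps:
Q(F, R) = 2*(F + R)**2 (Q(F, R) = 2*((F + R)*(R + F)) = 2*((F + R)*(F + R)) = 2*(F + R)**2)
j(h, d) = 2*(-6 + h)**2
I = 4184664 (I = -3993*(-1048) = 4184664)
(j(2, -43) - 1162)/(4261 + I) = (2*(-6 + 2)**2 - 1162)/(4261 + 4184664) = (2*(-4)**2 - 1162)/4188925 = (2*16 - 1162)*(1/4188925) = (32 - 1162)*(1/4188925) = -1130*1/4188925 = -226/837785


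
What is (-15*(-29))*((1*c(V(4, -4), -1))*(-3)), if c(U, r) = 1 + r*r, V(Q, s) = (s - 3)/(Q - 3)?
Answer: -2610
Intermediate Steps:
V(Q, s) = (-3 + s)/(-3 + Q)
c(U, r) = 1 + r²
(-15*(-29))*((1*c(V(4, -4), -1))*(-3)) = (-15*(-29))*((1*(1 + (-1)²))*(-3)) = 435*((1*(1 + 1))*(-3)) = 435*((1*2)*(-3)) = 435*(2*(-3)) = 435*(-6) = -2610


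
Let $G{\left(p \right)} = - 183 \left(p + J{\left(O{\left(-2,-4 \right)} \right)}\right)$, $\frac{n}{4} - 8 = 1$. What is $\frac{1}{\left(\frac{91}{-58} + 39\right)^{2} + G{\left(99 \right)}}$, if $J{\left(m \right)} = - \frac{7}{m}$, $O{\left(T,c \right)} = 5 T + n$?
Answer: $- \frac{43732}{728865869} \approx -6.0 \cdot 10^{-5}$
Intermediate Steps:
$n = 36$ ($n = 32 + 4 \cdot 1 = 32 + 4 = 36$)
$O{\left(T,c \right)} = 36 + 5 T$ ($O{\left(T,c \right)} = 5 T + 36 = 36 + 5 T$)
$G{\left(p \right)} = \frac{1281}{26} - 183 p$ ($G{\left(p \right)} = - 183 \left(p - \frac{7}{36 + 5 \left(-2\right)}\right) = - 183 \left(p - \frac{7}{36 - 10}\right) = - 183 \left(p - \frac{7}{26}\right) = - 183 \left(- \frac{7}{26} + p\right) = \frac{1281}{26} - 183 p$)
$\frac{1}{\left(\frac{91}{-58} + 39\right)^{2} + G{\left(99 \right)}} = \frac{1}{\left(\frac{91}{-58} + 39\right)^{2} + \left(\frac{1281}{26} - 18117\right)} = \frac{1}{\left(91 \left(- \frac{1}{58}\right) + 39\right)^{2} + \left(\frac{1281}{26} - 18117\right)} = \frac{1}{\left(- \frac{91}{58} + 39\right)^{2} - \frac{469761}{26}} = \frac{1}{\left(\frac{2171}{58}\right)^{2} - \frac{469761}{26}} = \frac{1}{\frac{4713241}{3364} - \frac{469761}{26}} = \frac{1}{- \frac{728865869}{43732}} = - \frac{43732}{728865869}$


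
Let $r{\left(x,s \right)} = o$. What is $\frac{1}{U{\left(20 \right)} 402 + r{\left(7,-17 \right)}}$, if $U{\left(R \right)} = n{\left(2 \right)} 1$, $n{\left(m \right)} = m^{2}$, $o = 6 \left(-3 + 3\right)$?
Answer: $\frac{1}{1608} \approx 0.00062189$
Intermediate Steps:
$o = 0$ ($o = 6 \cdot 0 = 0$)
$r{\left(x,s \right)} = 0$
$U{\left(R \right)} = 4$ ($U{\left(R \right)} = 2^{2} \cdot 1 = 4 \cdot 1 = 4$)
$\frac{1}{U{\left(20 \right)} 402 + r{\left(7,-17 \right)}} = \frac{1}{4 \cdot 402 + 0} = \frac{1}{1608 + 0} = \frac{1}{1608}$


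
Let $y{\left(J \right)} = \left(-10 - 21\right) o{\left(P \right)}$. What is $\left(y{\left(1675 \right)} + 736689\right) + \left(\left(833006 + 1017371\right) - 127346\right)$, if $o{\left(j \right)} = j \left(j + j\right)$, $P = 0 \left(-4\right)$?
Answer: $2459720$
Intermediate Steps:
$P = 0$
$o{\left(j \right)} = 2 j^{2}$ ($o{\left(j \right)} = j 2 j = 2 j^{2}$)
$y{\left(J \right)} = 0$ ($y{\left(J \right)} = \left(-10 - 21\right) 2 \cdot 0^{2} = - 31 \cdot 2 \cdot 0 = \left(-31\right) 0 = 0$)
$\left(y{\left(1675 \right)} + 736689\right) + \left(\left(833006 + 1017371\right) - 127346\right) = \left(0 + 736689\right) + \left(\left(833006 + 1017371\right) - 127346\right) = 736689 + \left(1850377 - 127346\right) = 736689 + 1723031 = 2459720$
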